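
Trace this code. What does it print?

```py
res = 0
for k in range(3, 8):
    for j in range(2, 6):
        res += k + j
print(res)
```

k=3,j=2: res = 0+5 = 5
k=3,j=3: res = 5+6 = 11
k=3,j=4: res = 11+7 = 18
k=3,j=5: res = 18+8 = 26
k=4,j=2: res = 26+6 = 32
k=4,j=3: res = 32+7 = 39
k=4,j=4: res = 39+8 = 47
k=4,j=5: res = 47+9 = 56
k=5,j=2: res = 56+7 = 63
k=5,j=3: res = 63+8 = 71
k=5,j=4: res = 71+9 = 80
k=5,j=5: res = 80+10 = 90
k=6,j=2: res = 90+8 = 98
k=6,j=3: res = 98+9 = 107
k=6,j=4: res = 107+10 = 117
k=6,j=5: res = 117+11 = 128
k=7,j=2: res = 128+9 = 137
k=7,j=3: res = 137+10 = 147
k=7,j=4: res = 147+11 = 158
k=7,j=5: res = 158+12 = 170

170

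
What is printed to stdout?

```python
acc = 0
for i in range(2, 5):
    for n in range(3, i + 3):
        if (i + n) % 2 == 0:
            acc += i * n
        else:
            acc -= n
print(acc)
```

i=2,n=3: odd sum, acc = 0-3 = -3
i=2,n=4: even sum, acc = (-3)+8 = 5
i=3,n=3: even sum, acc = 5+9 = 14
i=3,n=4: odd sum, acc = 14-4 = 10
i=3,n=5: even sum, acc = 10+15 = 25
i=4,n=3: odd sum, acc = 25-3 = 22
i=4,n=4: even sum, acc = 22+16 = 38
i=4,n=5: odd sum, acc = 38-5 = 33
i=4,n=6: even sum, acc = 33+24 = 57

57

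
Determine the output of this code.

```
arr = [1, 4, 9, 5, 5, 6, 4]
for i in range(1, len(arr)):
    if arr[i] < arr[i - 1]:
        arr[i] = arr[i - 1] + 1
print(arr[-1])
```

13

i=1: 4>=1, unchanged → [1, 4, 9, 5, 5, 6, 4]
i=2: 9>=4, unchanged → [1, 4, 9, 5, 5, 6, 4]
i=3: 5<9, arr[3] = 9+1 = 10 → [1, 4, 9, 10, 5, 6, 4]
i=4: 5<10, arr[4] = 10+1 = 11 → [1, 4, 9, 10, 11, 6, 4]
i=5: 6<11, arr[5] = 11+1 = 12 → [1, 4, 9, 10, 11, 12, 4]
i=6: 4<12, arr[6] = 12+1 = 13 → [1, 4, 9, 10, 11, 12, 13]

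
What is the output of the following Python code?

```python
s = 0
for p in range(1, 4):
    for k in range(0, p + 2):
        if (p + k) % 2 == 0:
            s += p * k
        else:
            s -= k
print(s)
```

5

p=1,k=0: odd sum, s = 0-0 = 0
p=1,k=1: even sum, s = 0+1 = 1
p=1,k=2: odd sum, s = 1-2 = -1
p=2,k=0: even sum, s = (-1)+0 = -1
p=2,k=1: odd sum, s = (-1)-1 = -2
p=2,k=2: even sum, s = (-2)+4 = 2
p=2,k=3: odd sum, s = 2-3 = -1
p=3,k=0: odd sum, s = (-1)-0 = -1
p=3,k=1: even sum, s = (-1)+3 = 2
p=3,k=2: odd sum, s = 2-2 = 0
p=3,k=3: even sum, s = 0+9 = 9
p=3,k=4: odd sum, s = 9-4 = 5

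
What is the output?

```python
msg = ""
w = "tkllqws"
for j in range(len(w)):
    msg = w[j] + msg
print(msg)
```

j=0: prepend 't' → 't'
j=1: prepend 'k' → 'kt'
j=2: prepend 'l' → 'lkt'
j=3: prepend 'l' → 'llkt'
j=4: prepend 'q' → 'qllkt'
j=5: prepend 'w' → 'wqllkt'
j=6: prepend 's' → 'swqllkt'

swqllkt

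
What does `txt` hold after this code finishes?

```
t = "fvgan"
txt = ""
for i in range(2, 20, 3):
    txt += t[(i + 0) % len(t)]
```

i=2: add t[2]='g' → 'g'
i=5: add t[0]='f' → 'gf'
i=8: add t[3]='a' → 'gfa'
i=11: add t[1]='v' → 'gfav'
i=14: add t[4]='n' → 'gfavn'
i=17: add t[2]='g' → 'gfavng'

'gfavng'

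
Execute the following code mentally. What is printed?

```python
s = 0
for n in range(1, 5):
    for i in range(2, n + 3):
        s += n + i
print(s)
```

88

n=1,i=2: s = 0+3 = 3
n=1,i=3: s = 3+4 = 7
n=2,i=2: s = 7+4 = 11
n=2,i=3: s = 11+5 = 16
n=2,i=4: s = 16+6 = 22
n=3,i=2: s = 22+5 = 27
n=3,i=3: s = 27+6 = 33
n=3,i=4: s = 33+7 = 40
n=3,i=5: s = 40+8 = 48
n=4,i=2: s = 48+6 = 54
n=4,i=3: s = 54+7 = 61
n=4,i=4: s = 61+8 = 69
n=4,i=5: s = 69+9 = 78
n=4,i=6: s = 78+10 = 88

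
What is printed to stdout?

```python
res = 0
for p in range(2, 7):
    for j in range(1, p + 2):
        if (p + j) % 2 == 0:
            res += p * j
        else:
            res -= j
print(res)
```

p=2,j=1: odd sum, res = 0-1 = -1
p=2,j=2: even sum, res = (-1)+4 = 3
p=2,j=3: odd sum, res = 3-3 = 0
p=3,j=1: even sum, res = 0+3 = 3
p=3,j=2: odd sum, res = 3-2 = 1
p=3,j=3: even sum, res = 1+9 = 10
p=3,j=4: odd sum, res = 10-4 = 6
p=4,j=1: odd sum, res = 6-1 = 5
p=4,j=2: even sum, res = 5+8 = 13
p=4,j=3: odd sum, res = 13-3 = 10
p=4,j=4: even sum, res = 10+16 = 26
p=4,j=5: odd sum, res = 26-5 = 21
p=5,j=1: even sum, res = 21+5 = 26
p=5,j=2: odd sum, res = 26-2 = 24
p=5,j=3: even sum, res = 24+15 = 39
p=5,j=4: odd sum, res = 39-4 = 35
p=5,j=5: even sum, res = 35+25 = 60
p=5,j=6: odd sum, res = 60-6 = 54
p=6,j=1: odd sum, res = 54-1 = 53
p=6,j=2: even sum, res = 53+12 = 65
p=6,j=3: odd sum, res = 65-3 = 62
p=6,j=4: even sum, res = 62+24 = 86
p=6,j=5: odd sum, res = 86-5 = 81
p=6,j=6: even sum, res = 81+36 = 117
p=6,j=7: odd sum, res = 117-7 = 110

110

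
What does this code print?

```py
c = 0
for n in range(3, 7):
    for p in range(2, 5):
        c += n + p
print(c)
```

90

n=3,p=2: c = 0+5 = 5
n=3,p=3: c = 5+6 = 11
n=3,p=4: c = 11+7 = 18
n=4,p=2: c = 18+6 = 24
n=4,p=3: c = 24+7 = 31
n=4,p=4: c = 31+8 = 39
n=5,p=2: c = 39+7 = 46
n=5,p=3: c = 46+8 = 54
n=5,p=4: c = 54+9 = 63
n=6,p=2: c = 63+8 = 71
n=6,p=3: c = 71+9 = 80
n=6,p=4: c = 80+10 = 90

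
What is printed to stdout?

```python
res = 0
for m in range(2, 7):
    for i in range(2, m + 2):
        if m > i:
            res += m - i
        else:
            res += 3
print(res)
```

m=2,i=2: not 2>2, res = 0+3 = 3
m=2,i=3: not 2>3, res = 3+3 = 6
m=3,i=2: 3>2, res = 6+1 = 7
m=3,i=3: not 3>3, res = 7+3 = 10
m=3,i=4: not 3>4, res = 10+3 = 13
m=4,i=2: 4>2, res = 13+2 = 15
m=4,i=3: 4>3, res = 15+1 = 16
m=4,i=4: not 4>4, res = 16+3 = 19
m=4,i=5: not 4>5, res = 19+3 = 22
m=5,i=2: 5>2, res = 22+3 = 25
m=5,i=3: 5>3, res = 25+2 = 27
m=5,i=4: 5>4, res = 27+1 = 28
m=5,i=5: not 5>5, res = 28+3 = 31
m=5,i=6: not 5>6, res = 31+3 = 34
m=6,i=2: 6>2, res = 34+4 = 38
m=6,i=3: 6>3, res = 38+3 = 41
m=6,i=4: 6>4, res = 41+2 = 43
m=6,i=5: 6>5, res = 43+1 = 44
m=6,i=6: not 6>6, res = 44+3 = 47
m=6,i=7: not 6>7, res = 47+3 = 50

50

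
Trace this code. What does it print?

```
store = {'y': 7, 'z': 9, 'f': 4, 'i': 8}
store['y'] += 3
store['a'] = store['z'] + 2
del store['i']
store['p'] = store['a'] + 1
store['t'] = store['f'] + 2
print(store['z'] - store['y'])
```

store['y'] = 7+3 = 10 → {'y': 10, 'z': 9, 'f': 4, 'i': 8}
store['a'] = store['z']+2 = 11 → {'y': 10, 'z': 9, 'f': 4, 'i': 8, 'a': 11}
del 'i' → {'y': 10, 'z': 9, 'f': 4, 'a': 11}
store['p'] = store['a']+1 = 12 → {'y': 10, 'z': 9, 'f': 4, 'a': 11, 'p': 12}
store['t'] = store['f']+2 = 6 → {'y': 10, 'z': 9, 'f': 4, 'a': 11, 'p': 12, 't': 6}
store['z']-store['y'] = 9-10 = -1

-1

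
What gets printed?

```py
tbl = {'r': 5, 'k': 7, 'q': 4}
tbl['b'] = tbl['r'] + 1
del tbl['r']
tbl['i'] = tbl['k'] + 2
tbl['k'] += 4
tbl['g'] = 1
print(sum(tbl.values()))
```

31

tbl['b'] = tbl['r']+1 = 6 → {'r': 5, 'k': 7, 'q': 4, 'b': 6}
del 'r' → {'k': 7, 'q': 4, 'b': 6}
tbl['i'] = tbl['k']+2 = 9 → {'k': 7, 'q': 4, 'b': 6, 'i': 9}
tbl['k'] = 7+4 = 11 → {'k': 11, 'q': 4, 'b': 6, 'i': 9}
tbl['g'] = 1 → {'k': 11, 'q': 4, 'b': 6, 'i': 9, 'g': 1}
sum of values = 31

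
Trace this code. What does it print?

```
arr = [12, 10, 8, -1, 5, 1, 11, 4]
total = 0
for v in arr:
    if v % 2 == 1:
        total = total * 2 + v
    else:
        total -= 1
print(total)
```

v=12: not odd, total = 0-1 = -1
v=10: not odd, total = (-1)-1 = -2
v=8: not odd, total = (-2)-1 = -3
v=-1: odd, total = (-3)*2+(-1) = -7
v=5: odd, total = (-7)*2+5 = -9
v=1: odd, total = (-9)*2+1 = -17
v=11: odd, total = (-17)*2+11 = -23
v=4: not odd, total = (-23)-1 = -24

-24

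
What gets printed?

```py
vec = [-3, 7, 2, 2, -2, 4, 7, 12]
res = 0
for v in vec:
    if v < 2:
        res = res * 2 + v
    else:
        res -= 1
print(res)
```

v=-3: <2, res = 0*2+(-3) = -3
v=7: not <2, res = (-3)-1 = -4
v=2: not <2, res = (-4)-1 = -5
v=2: not <2, res = (-5)-1 = -6
v=-2: <2, res = (-6)*2+(-2) = -14
v=4: not <2, res = (-14)-1 = -15
v=7: not <2, res = (-15)-1 = -16
v=12: not <2, res = (-16)-1 = -17

-17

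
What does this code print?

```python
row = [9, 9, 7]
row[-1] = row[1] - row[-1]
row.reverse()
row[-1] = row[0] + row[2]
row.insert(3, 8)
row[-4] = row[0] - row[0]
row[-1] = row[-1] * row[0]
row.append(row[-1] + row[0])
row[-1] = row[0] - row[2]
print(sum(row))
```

row[-1] = row[1]-row[-1] = 9-7 = 2 → [9, 9, 2]
reverse → [2, 9, 9]
row[-1] = row[0]+row[2] = 2+9 = 11 → [2, 9, 11]
insert 8 at 3 → [2, 9, 11, 8]
row[-4] = row[0]-row[0] = 2-2 = 0 → [0, 9, 11, 8]
row[-1] = row[-1]*row[0] = 8*0 = 0 → [0, 9, 11, 0]
append row[-1]+row[0] = 0+0 = 0 → [0, 9, 11, 0, 0]
row[-1] = row[0]-row[2] = 0-11 = -11 → [0, 9, 11, 0, -11]
sum = 9

9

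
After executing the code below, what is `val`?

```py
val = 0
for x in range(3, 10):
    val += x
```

x=3: val = 0+3 = 3
x=4: val = 3+4 = 7
x=5: val = 7+5 = 12
x=6: val = 12+6 = 18
x=7: val = 18+7 = 25
x=8: val = 25+8 = 33
x=9: val = 33+9 = 42

42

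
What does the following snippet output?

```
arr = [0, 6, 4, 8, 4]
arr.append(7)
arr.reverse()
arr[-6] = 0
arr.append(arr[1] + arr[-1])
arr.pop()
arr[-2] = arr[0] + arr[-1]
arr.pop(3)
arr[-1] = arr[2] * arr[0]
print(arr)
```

[0, 4, 8, 0, 0]

append 7 → [0, 6, 4, 8, 4, 7]
reverse → [7, 4, 8, 4, 6, 0]
arr[-6] = 0 → [0, 4, 8, 4, 6, 0]
append arr[1]+arr[-1] = 4+0 = 4 → [0, 4, 8, 4, 6, 0, 4]
pop() removes 4 → [0, 4, 8, 4, 6, 0]
arr[-2] = arr[0]+arr[-1] = 0+0 = 0 → [0, 4, 8, 4, 0, 0]
pop(3) removes 4 → [0, 4, 8, 0, 0]
arr[-1] = arr[2]*arr[0] = 8*0 = 0 → [0, 4, 8, 0, 0]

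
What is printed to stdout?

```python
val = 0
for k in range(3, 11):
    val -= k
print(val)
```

k=3: val = 0-3 = -3
k=4: val = (-3)-4 = -7
k=5: val = (-7)-5 = -12
k=6: val = (-12)-6 = -18
k=7: val = (-18)-7 = -25
k=8: val = (-25)-8 = -33
k=9: val = (-33)-9 = -42
k=10: val = (-42)-10 = -52

-52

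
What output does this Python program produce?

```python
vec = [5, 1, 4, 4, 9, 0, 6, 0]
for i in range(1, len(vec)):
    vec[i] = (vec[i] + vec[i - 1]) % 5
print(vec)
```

[5, 1, 0, 4, 3, 3, 4, 4]

i=1: vec[1] = (1+5)%5 = 1 → [5, 1, 4, 4, 9, 0, 6, 0]
i=2: vec[2] = (4+1)%5 = 0 → [5, 1, 0, 4, 9, 0, 6, 0]
i=3: vec[3] = (4+0)%5 = 4 → [5, 1, 0, 4, 9, 0, 6, 0]
i=4: vec[4] = (9+4)%5 = 3 → [5, 1, 0, 4, 3, 0, 6, 0]
i=5: vec[5] = (0+3)%5 = 3 → [5, 1, 0, 4, 3, 3, 6, 0]
i=6: vec[6] = (6+3)%5 = 4 → [5, 1, 0, 4, 3, 3, 4, 0]
i=7: vec[7] = (0+4)%5 = 4 → [5, 1, 0, 4, 3, 3, 4, 4]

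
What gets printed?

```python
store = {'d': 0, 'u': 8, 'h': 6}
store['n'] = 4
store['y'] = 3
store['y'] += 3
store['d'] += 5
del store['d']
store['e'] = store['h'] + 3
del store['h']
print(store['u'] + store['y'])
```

14

store['n'] = 4 → {'d': 0, 'u': 8, 'h': 6, 'n': 4}
store['y'] = 3 → {'d': 0, 'u': 8, 'h': 6, 'n': 4, 'y': 3}
store['y'] = 3+3 = 6 → {'d': 0, 'u': 8, 'h': 6, 'n': 4, 'y': 6}
store['d'] = 0+5 = 5 → {'d': 5, 'u': 8, 'h': 6, 'n': 4, 'y': 6}
del 'd' → {'u': 8, 'h': 6, 'n': 4, 'y': 6}
store['e'] = store['h']+3 = 9 → {'u': 8, 'h': 6, 'n': 4, 'y': 6, 'e': 9}
del 'h' → {'u': 8, 'n': 4, 'y': 6, 'e': 9}
store['u']+store['y'] = 8+6 = 14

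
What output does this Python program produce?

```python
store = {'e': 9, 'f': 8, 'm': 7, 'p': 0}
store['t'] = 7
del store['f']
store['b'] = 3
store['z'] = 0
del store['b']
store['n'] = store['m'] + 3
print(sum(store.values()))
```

33

store['t'] = 7 → {'e': 9, 'f': 8, 'm': 7, 'p': 0, 't': 7}
del 'f' → {'e': 9, 'm': 7, 'p': 0, 't': 7}
store['b'] = 3 → {'e': 9, 'm': 7, 'p': 0, 't': 7, 'b': 3}
store['z'] = 0 → {'e': 9, 'm': 7, 'p': 0, 't': 7, 'b': 3, 'z': 0}
del 'b' → {'e': 9, 'm': 7, 'p': 0, 't': 7, 'z': 0}
store['n'] = store['m']+3 = 10 → {'e': 9, 'm': 7, 'p': 0, 't': 7, 'z': 0, 'n': 10}
sum of values = 33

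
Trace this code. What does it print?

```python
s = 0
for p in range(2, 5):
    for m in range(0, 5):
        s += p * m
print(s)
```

p=2,m=0: s = 0+0 = 0
p=2,m=1: s = 0+2 = 2
p=2,m=2: s = 2+4 = 6
p=2,m=3: s = 6+6 = 12
p=2,m=4: s = 12+8 = 20
p=3,m=0: s = 20+0 = 20
p=3,m=1: s = 20+3 = 23
p=3,m=2: s = 23+6 = 29
p=3,m=3: s = 29+9 = 38
p=3,m=4: s = 38+12 = 50
p=4,m=0: s = 50+0 = 50
p=4,m=1: s = 50+4 = 54
p=4,m=2: s = 54+8 = 62
p=4,m=3: s = 62+12 = 74
p=4,m=4: s = 74+16 = 90

90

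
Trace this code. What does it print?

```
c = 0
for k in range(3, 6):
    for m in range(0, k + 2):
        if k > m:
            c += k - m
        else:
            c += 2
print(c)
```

k=3,m=0: 3>0, c = 0+3 = 3
k=3,m=1: 3>1, c = 3+2 = 5
k=3,m=2: 3>2, c = 5+1 = 6
k=3,m=3: not 3>3, c = 6+2 = 8
k=3,m=4: not 3>4, c = 8+2 = 10
k=4,m=0: 4>0, c = 10+4 = 14
k=4,m=1: 4>1, c = 14+3 = 17
k=4,m=2: 4>2, c = 17+2 = 19
k=4,m=3: 4>3, c = 19+1 = 20
k=4,m=4: not 4>4, c = 20+2 = 22
k=4,m=5: not 4>5, c = 22+2 = 24
k=5,m=0: 5>0, c = 24+5 = 29
k=5,m=1: 5>1, c = 29+4 = 33
k=5,m=2: 5>2, c = 33+3 = 36
k=5,m=3: 5>3, c = 36+2 = 38
k=5,m=4: 5>4, c = 38+1 = 39
k=5,m=5: not 5>5, c = 39+2 = 41
k=5,m=6: not 5>6, c = 41+2 = 43

43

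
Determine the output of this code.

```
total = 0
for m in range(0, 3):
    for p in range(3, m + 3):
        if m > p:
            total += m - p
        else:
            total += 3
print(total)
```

m=1,p=3: not 1>3, total = 0+3 = 3
m=2,p=3: not 2>3, total = 3+3 = 6
m=2,p=4: not 2>4, total = 6+3 = 9

9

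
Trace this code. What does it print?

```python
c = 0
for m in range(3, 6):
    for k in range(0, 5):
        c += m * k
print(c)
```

120

m=3,k=0: c = 0+0 = 0
m=3,k=1: c = 0+3 = 3
m=3,k=2: c = 3+6 = 9
m=3,k=3: c = 9+9 = 18
m=3,k=4: c = 18+12 = 30
m=4,k=0: c = 30+0 = 30
m=4,k=1: c = 30+4 = 34
m=4,k=2: c = 34+8 = 42
m=4,k=3: c = 42+12 = 54
m=4,k=4: c = 54+16 = 70
m=5,k=0: c = 70+0 = 70
m=5,k=1: c = 70+5 = 75
m=5,k=2: c = 75+10 = 85
m=5,k=3: c = 85+15 = 100
m=5,k=4: c = 100+20 = 120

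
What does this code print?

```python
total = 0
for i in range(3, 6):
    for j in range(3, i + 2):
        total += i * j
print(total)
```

159

i=3,j=3: total = 0+9 = 9
i=3,j=4: total = 9+12 = 21
i=4,j=3: total = 21+12 = 33
i=4,j=4: total = 33+16 = 49
i=4,j=5: total = 49+20 = 69
i=5,j=3: total = 69+15 = 84
i=5,j=4: total = 84+20 = 104
i=5,j=5: total = 104+25 = 129
i=5,j=6: total = 129+30 = 159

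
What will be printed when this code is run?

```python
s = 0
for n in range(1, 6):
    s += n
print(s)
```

n=1: s = 0+1 = 1
n=2: s = 1+2 = 3
n=3: s = 3+3 = 6
n=4: s = 6+4 = 10
n=5: s = 10+5 = 15

15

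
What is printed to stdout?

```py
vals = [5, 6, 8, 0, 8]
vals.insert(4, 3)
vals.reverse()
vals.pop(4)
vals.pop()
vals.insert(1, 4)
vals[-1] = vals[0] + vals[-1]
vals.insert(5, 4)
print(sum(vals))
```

35

insert 3 at 4 → [5, 6, 8, 0, 3, 8]
reverse → [8, 3, 0, 8, 6, 5]
pop(4) removes 6 → [8, 3, 0, 8, 5]
pop() removes 5 → [8, 3, 0, 8]
insert 4 at 1 → [8, 4, 3, 0, 8]
vals[-1] = vals[0]+vals[-1] = 8+8 = 16 → [8, 4, 3, 0, 16]
insert 4 at 5 → [8, 4, 3, 0, 16, 4]
sum = 35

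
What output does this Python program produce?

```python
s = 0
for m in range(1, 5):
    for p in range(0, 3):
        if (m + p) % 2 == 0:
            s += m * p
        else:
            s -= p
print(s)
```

10

m=1,p=0: odd sum, s = 0-0 = 0
m=1,p=1: even sum, s = 0+1 = 1
m=1,p=2: odd sum, s = 1-2 = -1
m=2,p=0: even sum, s = (-1)+0 = -1
m=2,p=1: odd sum, s = (-1)-1 = -2
m=2,p=2: even sum, s = (-2)+4 = 2
m=3,p=0: odd sum, s = 2-0 = 2
m=3,p=1: even sum, s = 2+3 = 5
m=3,p=2: odd sum, s = 5-2 = 3
m=4,p=0: even sum, s = 3+0 = 3
m=4,p=1: odd sum, s = 3-1 = 2
m=4,p=2: even sum, s = 2+8 = 10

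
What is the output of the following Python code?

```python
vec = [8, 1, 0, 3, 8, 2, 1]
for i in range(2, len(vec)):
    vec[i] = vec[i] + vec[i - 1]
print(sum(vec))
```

55

i=2: vec[2] = 0+1 = 1 → [8, 1, 1, 3, 8, 2, 1]
i=3: vec[3] = 3+1 = 4 → [8, 1, 1, 4, 8, 2, 1]
i=4: vec[4] = 8+4 = 12 → [8, 1, 1, 4, 12, 2, 1]
i=5: vec[5] = 2+12 = 14 → [8, 1, 1, 4, 12, 14, 1]
i=6: vec[6] = 1+14 = 15 → [8, 1, 1, 4, 12, 14, 15]
sum = 55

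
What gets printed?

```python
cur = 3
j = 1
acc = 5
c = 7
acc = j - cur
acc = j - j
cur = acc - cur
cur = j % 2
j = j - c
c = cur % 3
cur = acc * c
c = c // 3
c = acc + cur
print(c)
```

0

acc = 1-3 = -2
acc = 1-1 = 0
cur = 0-3 = -3
cur = 1%2 = 1
j = 1-7 = -6
c = 1%3 = 1
cur = 0*1 = 0
c = 1//3 = 0
c = 0+0 = 0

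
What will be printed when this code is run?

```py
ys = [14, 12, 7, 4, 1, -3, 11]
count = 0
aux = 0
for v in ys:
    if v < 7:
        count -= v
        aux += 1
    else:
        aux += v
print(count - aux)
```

v=14: not <7; aux=14
v=12: not <7; aux=26
v=7: not <7; aux=33
v=4: <7, count = 0-4 = -4; aux=34
v=1: <7, count = (-4)-1 = -5; aux=35
v=-3: <7, count = (-5)-(-3) = -2; aux=36
v=11: not <7; aux=47
count-aux = (-2)-47 = -49

-49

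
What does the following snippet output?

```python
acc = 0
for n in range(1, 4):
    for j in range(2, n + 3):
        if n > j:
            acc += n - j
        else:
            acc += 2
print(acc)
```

17

n=1,j=2: not 1>2, acc = 0+2 = 2
n=1,j=3: not 1>3, acc = 2+2 = 4
n=2,j=2: not 2>2, acc = 4+2 = 6
n=2,j=3: not 2>3, acc = 6+2 = 8
n=2,j=4: not 2>4, acc = 8+2 = 10
n=3,j=2: 3>2, acc = 10+1 = 11
n=3,j=3: not 3>3, acc = 11+2 = 13
n=3,j=4: not 3>4, acc = 13+2 = 15
n=3,j=5: not 3>5, acc = 15+2 = 17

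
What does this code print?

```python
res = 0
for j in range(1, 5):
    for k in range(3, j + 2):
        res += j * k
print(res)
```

j=2,k=3: res = 0+6 = 6
j=3,k=3: res = 6+9 = 15
j=3,k=4: res = 15+12 = 27
j=4,k=3: res = 27+12 = 39
j=4,k=4: res = 39+16 = 55
j=4,k=5: res = 55+20 = 75

75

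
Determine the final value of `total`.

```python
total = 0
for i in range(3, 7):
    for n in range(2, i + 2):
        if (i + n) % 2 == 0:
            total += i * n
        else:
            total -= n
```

104

i=3,n=2: odd sum, total = 0-2 = -2
i=3,n=3: even sum, total = (-2)+9 = 7
i=3,n=4: odd sum, total = 7-4 = 3
i=4,n=2: even sum, total = 3+8 = 11
i=4,n=3: odd sum, total = 11-3 = 8
i=4,n=4: even sum, total = 8+16 = 24
i=4,n=5: odd sum, total = 24-5 = 19
i=5,n=2: odd sum, total = 19-2 = 17
i=5,n=3: even sum, total = 17+15 = 32
i=5,n=4: odd sum, total = 32-4 = 28
i=5,n=5: even sum, total = 28+25 = 53
i=5,n=6: odd sum, total = 53-6 = 47
i=6,n=2: even sum, total = 47+12 = 59
i=6,n=3: odd sum, total = 59-3 = 56
i=6,n=4: even sum, total = 56+24 = 80
i=6,n=5: odd sum, total = 80-5 = 75
i=6,n=6: even sum, total = 75+36 = 111
i=6,n=7: odd sum, total = 111-7 = 104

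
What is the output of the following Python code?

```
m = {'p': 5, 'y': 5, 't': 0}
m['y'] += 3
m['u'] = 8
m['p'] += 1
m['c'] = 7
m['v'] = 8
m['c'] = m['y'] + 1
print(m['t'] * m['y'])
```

0

m['y'] = 5+3 = 8 → {'p': 5, 'y': 8, 't': 0}
m['u'] = 8 → {'p': 5, 'y': 8, 't': 0, 'u': 8}
m['p'] = 5+1 = 6 → {'p': 6, 'y': 8, 't': 0, 'u': 8}
m['c'] = 7 → {'p': 6, 'y': 8, 't': 0, 'u': 8, 'c': 7}
m['v'] = 8 → {'p': 6, 'y': 8, 't': 0, 'u': 8, 'c': 7, 'v': 8}
m['c'] = m['y']+1 = 9 → {'p': 6, 'y': 8, 't': 0, 'u': 8, 'c': 9, 'v': 8}
m['t']*m['y'] = 0*8 = 0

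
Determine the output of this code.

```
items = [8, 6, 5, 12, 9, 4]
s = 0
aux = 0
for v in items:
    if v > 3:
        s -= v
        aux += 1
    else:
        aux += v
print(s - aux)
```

-50

v=8: >3, s = 0-8 = -8; aux=1
v=6: >3, s = (-8)-6 = -14; aux=2
v=5: >3, s = (-14)-5 = -19; aux=3
v=12: >3, s = (-19)-12 = -31; aux=4
v=9: >3, s = (-31)-9 = -40; aux=5
v=4: >3, s = (-40)-4 = -44; aux=6
s-aux = (-44)-6 = -50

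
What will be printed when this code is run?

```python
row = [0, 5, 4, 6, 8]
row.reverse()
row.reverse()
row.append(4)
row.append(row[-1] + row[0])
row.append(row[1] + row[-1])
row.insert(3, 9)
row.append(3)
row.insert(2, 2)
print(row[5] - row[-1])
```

3

reverse → [8, 6, 4, 5, 0]
reverse → [0, 5, 4, 6, 8]
append 4 → [0, 5, 4, 6, 8, 4]
append row[-1]+row[0] = 4+0 = 4 → [0, 5, 4, 6, 8, 4, 4]
append row[1]+row[-1] = 5+4 = 9 → [0, 5, 4, 6, 8, 4, 4, 9]
insert 9 at 3 → [0, 5, 4, 9, 6, 8, 4, 4, 9]
append 3 → [0, 5, 4, 9, 6, 8, 4, 4, 9, 3]
insert 2 at 2 → [0, 5, 2, 4, 9, 6, 8, 4, 4, 9, 3]
row[5]-row[-1] = 6-3 = 3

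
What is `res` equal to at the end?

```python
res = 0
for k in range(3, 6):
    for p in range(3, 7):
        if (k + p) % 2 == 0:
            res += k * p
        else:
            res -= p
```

k=3,p=3: even sum, res = 0+9 = 9
k=3,p=4: odd sum, res = 9-4 = 5
k=3,p=5: even sum, res = 5+15 = 20
k=3,p=6: odd sum, res = 20-6 = 14
k=4,p=3: odd sum, res = 14-3 = 11
k=4,p=4: even sum, res = 11+16 = 27
k=4,p=5: odd sum, res = 27-5 = 22
k=4,p=6: even sum, res = 22+24 = 46
k=5,p=3: even sum, res = 46+15 = 61
k=5,p=4: odd sum, res = 61-4 = 57
k=5,p=5: even sum, res = 57+25 = 82
k=5,p=6: odd sum, res = 82-6 = 76

76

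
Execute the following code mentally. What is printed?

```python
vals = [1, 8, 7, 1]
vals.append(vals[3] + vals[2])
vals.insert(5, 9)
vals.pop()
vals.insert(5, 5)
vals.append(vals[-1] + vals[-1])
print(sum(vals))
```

append vals[3]+vals[2] = 1+7 = 8 → [1, 8, 7, 1, 8]
insert 9 at 5 → [1, 8, 7, 1, 8, 9]
pop() removes 9 → [1, 8, 7, 1, 8]
insert 5 at 5 → [1, 8, 7, 1, 8, 5]
append vals[-1]+vals[-1] = 5+5 = 10 → [1, 8, 7, 1, 8, 5, 10]
sum = 40

40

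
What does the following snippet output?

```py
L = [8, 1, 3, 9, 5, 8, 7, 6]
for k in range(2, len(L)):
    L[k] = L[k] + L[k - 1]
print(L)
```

k=2: L[2] = 3+1 = 4 → [8, 1, 4, 9, 5, 8, 7, 6]
k=3: L[3] = 9+4 = 13 → [8, 1, 4, 13, 5, 8, 7, 6]
k=4: L[4] = 5+13 = 18 → [8, 1, 4, 13, 18, 8, 7, 6]
k=5: L[5] = 8+18 = 26 → [8, 1, 4, 13, 18, 26, 7, 6]
k=6: L[6] = 7+26 = 33 → [8, 1, 4, 13, 18, 26, 33, 6]
k=7: L[7] = 6+33 = 39 → [8, 1, 4, 13, 18, 26, 33, 39]

[8, 1, 4, 13, 18, 26, 33, 39]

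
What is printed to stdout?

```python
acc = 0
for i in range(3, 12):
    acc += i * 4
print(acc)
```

252

i=3: acc = 0+3*4 = 12
i=4: acc = 12+4*4 = 28
i=5: acc = 28+5*4 = 48
i=6: acc = 48+6*4 = 72
i=7: acc = 72+7*4 = 100
i=8: acc = 100+8*4 = 132
i=9: acc = 132+9*4 = 168
i=10: acc = 168+10*4 = 208
i=11: acc = 208+11*4 = 252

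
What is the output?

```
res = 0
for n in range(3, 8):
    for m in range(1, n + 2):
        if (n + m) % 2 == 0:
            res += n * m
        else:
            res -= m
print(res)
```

n=3,m=1: even sum, res = 0+3 = 3
n=3,m=2: odd sum, res = 3-2 = 1
n=3,m=3: even sum, res = 1+9 = 10
n=3,m=4: odd sum, res = 10-4 = 6
n=4,m=1: odd sum, res = 6-1 = 5
n=4,m=2: even sum, res = 5+8 = 13
n=4,m=3: odd sum, res = 13-3 = 10
n=4,m=4: even sum, res = 10+16 = 26
n=4,m=5: odd sum, res = 26-5 = 21
n=5,m=1: even sum, res = 21+5 = 26
n=5,m=2: odd sum, res = 26-2 = 24
n=5,m=3: even sum, res = 24+15 = 39
n=5,m=4: odd sum, res = 39-4 = 35
n=5,m=5: even sum, res = 35+25 = 60
n=5,m=6: odd sum, res = 60-6 = 54
n=6,m=1: odd sum, res = 54-1 = 53
n=6,m=2: even sum, res = 53+12 = 65
n=6,m=3: odd sum, res = 65-3 = 62
n=6,m=4: even sum, res = 62+24 = 86
n=6,m=5: odd sum, res = 86-5 = 81
n=6,m=6: even sum, res = 81+36 = 117
n=6,m=7: odd sum, res = 117-7 = 110
n=7,m=1: even sum, res = 110+7 = 117
n=7,m=2: odd sum, res = 117-2 = 115
n=7,m=3: even sum, res = 115+21 = 136
n=7,m=4: odd sum, res = 136-4 = 132
n=7,m=5: even sum, res = 132+35 = 167
n=7,m=6: odd sum, res = 167-6 = 161
n=7,m=7: even sum, res = 161+49 = 210
n=7,m=8: odd sum, res = 210-8 = 202

202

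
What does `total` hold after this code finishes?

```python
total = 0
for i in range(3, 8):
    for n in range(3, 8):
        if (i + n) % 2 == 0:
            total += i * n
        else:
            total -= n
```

265

i=3,n=3: even sum, total = 0+9 = 9
i=3,n=4: odd sum, total = 9-4 = 5
i=3,n=5: even sum, total = 5+15 = 20
i=3,n=6: odd sum, total = 20-6 = 14
i=3,n=7: even sum, total = 14+21 = 35
i=4,n=3: odd sum, total = 35-3 = 32
i=4,n=4: even sum, total = 32+16 = 48
i=4,n=5: odd sum, total = 48-5 = 43
i=4,n=6: even sum, total = 43+24 = 67
i=4,n=7: odd sum, total = 67-7 = 60
i=5,n=3: even sum, total = 60+15 = 75
i=5,n=4: odd sum, total = 75-4 = 71
i=5,n=5: even sum, total = 71+25 = 96
i=5,n=6: odd sum, total = 96-6 = 90
i=5,n=7: even sum, total = 90+35 = 125
i=6,n=3: odd sum, total = 125-3 = 122
i=6,n=4: even sum, total = 122+24 = 146
i=6,n=5: odd sum, total = 146-5 = 141
i=6,n=6: even sum, total = 141+36 = 177
i=6,n=7: odd sum, total = 177-7 = 170
i=7,n=3: even sum, total = 170+21 = 191
i=7,n=4: odd sum, total = 191-4 = 187
i=7,n=5: even sum, total = 187+35 = 222
i=7,n=6: odd sum, total = 222-6 = 216
i=7,n=7: even sum, total = 216+49 = 265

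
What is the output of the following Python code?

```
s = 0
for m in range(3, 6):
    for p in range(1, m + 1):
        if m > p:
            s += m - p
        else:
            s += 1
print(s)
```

m=3,p=1: 3>1, s = 0+2 = 2
m=3,p=2: 3>2, s = 2+1 = 3
m=3,p=3: not 3>3, s = 3+1 = 4
m=4,p=1: 4>1, s = 4+3 = 7
m=4,p=2: 4>2, s = 7+2 = 9
m=4,p=3: 4>3, s = 9+1 = 10
m=4,p=4: not 4>4, s = 10+1 = 11
m=5,p=1: 5>1, s = 11+4 = 15
m=5,p=2: 5>2, s = 15+3 = 18
m=5,p=3: 5>3, s = 18+2 = 20
m=5,p=4: 5>4, s = 20+1 = 21
m=5,p=5: not 5>5, s = 21+1 = 22

22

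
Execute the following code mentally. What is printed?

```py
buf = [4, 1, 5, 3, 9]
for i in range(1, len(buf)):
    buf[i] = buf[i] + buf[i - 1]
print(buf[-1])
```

i=1: buf[1] = 1+4 = 5 → [4, 5, 5, 3, 9]
i=2: buf[2] = 5+5 = 10 → [4, 5, 10, 3, 9]
i=3: buf[3] = 3+10 = 13 → [4, 5, 10, 13, 9]
i=4: buf[4] = 9+13 = 22 → [4, 5, 10, 13, 22]

22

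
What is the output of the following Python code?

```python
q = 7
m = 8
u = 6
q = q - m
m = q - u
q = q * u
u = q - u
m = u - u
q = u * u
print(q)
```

144

q = 7-8 = -1
m = (-1)-6 = -7
q = (-1)*6 = -6
u = (-6)-6 = -12
m = (-12)-(-12) = 0
q = (-12)*(-12) = 144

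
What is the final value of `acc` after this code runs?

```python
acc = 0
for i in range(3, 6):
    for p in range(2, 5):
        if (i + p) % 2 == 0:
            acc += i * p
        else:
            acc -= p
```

33

i=3,p=2: odd sum, acc = 0-2 = -2
i=3,p=3: even sum, acc = (-2)+9 = 7
i=3,p=4: odd sum, acc = 7-4 = 3
i=4,p=2: even sum, acc = 3+8 = 11
i=4,p=3: odd sum, acc = 11-3 = 8
i=4,p=4: even sum, acc = 8+16 = 24
i=5,p=2: odd sum, acc = 24-2 = 22
i=5,p=3: even sum, acc = 22+15 = 37
i=5,p=4: odd sum, acc = 37-4 = 33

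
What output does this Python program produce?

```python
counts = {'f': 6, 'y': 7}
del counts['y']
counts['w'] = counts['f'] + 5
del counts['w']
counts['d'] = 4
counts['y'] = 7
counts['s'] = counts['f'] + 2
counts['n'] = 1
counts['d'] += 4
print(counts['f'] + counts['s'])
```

14

del 'y' → {'f': 6}
counts['w'] = counts['f']+5 = 11 → {'f': 6, 'w': 11}
del 'w' → {'f': 6}
counts['d'] = 4 → {'f': 6, 'd': 4}
counts['y'] = 7 → {'f': 6, 'd': 4, 'y': 7}
counts['s'] = counts['f']+2 = 8 → {'f': 6, 'd': 4, 'y': 7, 's': 8}
counts['n'] = 1 → {'f': 6, 'd': 4, 'y': 7, 's': 8, 'n': 1}
counts['d'] = 4+4 = 8 → {'f': 6, 'd': 8, 'y': 7, 's': 8, 'n': 1}
counts['f']+counts['s'] = 6+8 = 14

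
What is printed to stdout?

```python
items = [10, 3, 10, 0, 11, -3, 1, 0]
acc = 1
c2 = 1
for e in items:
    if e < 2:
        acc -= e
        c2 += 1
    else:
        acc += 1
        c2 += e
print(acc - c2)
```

e=10: not <2, acc = 1+1 = 2; c2=11
e=3: not <2, acc = 2+1 = 3; c2=14
e=10: not <2, acc = 3+1 = 4; c2=24
e=0: <2, acc = 4-0 = 4; c2=25
e=11: not <2, acc = 4+1 = 5; c2=36
e=-3: <2, acc = 5-(-3) = 8; c2=37
e=1: <2, acc = 8-1 = 7; c2=38
e=0: <2, acc = 7-0 = 7; c2=39
acc-c2 = 7-39 = -32

-32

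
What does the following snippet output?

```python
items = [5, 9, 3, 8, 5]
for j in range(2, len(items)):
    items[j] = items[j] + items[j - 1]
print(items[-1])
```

j=2: items[2] = 3+9 = 12 → [5, 9, 12, 8, 5]
j=3: items[3] = 8+12 = 20 → [5, 9, 12, 20, 5]
j=4: items[4] = 5+20 = 25 → [5, 9, 12, 20, 25]

25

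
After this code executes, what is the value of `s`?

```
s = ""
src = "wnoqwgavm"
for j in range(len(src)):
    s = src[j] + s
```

j=0: prepend 'w' → 'w'
j=1: prepend 'n' → 'nw'
j=2: prepend 'o' → 'onw'
j=3: prepend 'q' → 'qonw'
j=4: prepend 'w' → 'wqonw'
j=5: prepend 'g' → 'gwqonw'
j=6: prepend 'a' → 'agwqonw'
j=7: prepend 'v' → 'vagwqonw'
j=8: prepend 'm' → 'mvagwqonw'

'mvagwqonw'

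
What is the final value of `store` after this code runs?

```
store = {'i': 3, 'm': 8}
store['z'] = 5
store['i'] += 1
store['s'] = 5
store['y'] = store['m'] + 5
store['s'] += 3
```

{'i': 4, 'm': 8, 'z': 5, 's': 8, 'y': 13}

store['z'] = 5 → {'i': 3, 'm': 8, 'z': 5}
store['i'] = 3+1 = 4 → {'i': 4, 'm': 8, 'z': 5}
store['s'] = 5 → {'i': 4, 'm': 8, 'z': 5, 's': 5}
store['y'] = store['m']+5 = 13 → {'i': 4, 'm': 8, 'z': 5, 's': 5, 'y': 13}
store['s'] = 5+3 = 8 → {'i': 4, 'm': 8, 'z': 5, 's': 8, 'y': 13}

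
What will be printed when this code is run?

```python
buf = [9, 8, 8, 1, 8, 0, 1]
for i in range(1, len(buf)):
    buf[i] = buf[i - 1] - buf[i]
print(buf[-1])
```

-17

i=1: buf[1] = 9-8 = 1 → [9, 1, 8, 1, 8, 0, 1]
i=2: buf[2] = 1-8 = -7 → [9, 1, -7, 1, 8, 0, 1]
i=3: buf[3] = (-7)-1 = -8 → [9, 1, -7, -8, 8, 0, 1]
i=4: buf[4] = (-8)-8 = -16 → [9, 1, -7, -8, -16, 0, 1]
i=5: buf[5] = (-16)-0 = -16 → [9, 1, -7, -8, -16, -16, 1]
i=6: buf[6] = (-16)-1 = -17 → [9, 1, -7, -8, -16, -16, -17]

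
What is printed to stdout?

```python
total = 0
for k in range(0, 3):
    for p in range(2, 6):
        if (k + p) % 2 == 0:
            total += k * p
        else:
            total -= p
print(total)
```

-2

k=0,p=2: even sum, total = 0+0 = 0
k=0,p=3: odd sum, total = 0-3 = -3
k=0,p=4: even sum, total = (-3)+0 = -3
k=0,p=5: odd sum, total = (-3)-5 = -8
k=1,p=2: odd sum, total = (-8)-2 = -10
k=1,p=3: even sum, total = (-10)+3 = -7
k=1,p=4: odd sum, total = (-7)-4 = -11
k=1,p=5: even sum, total = (-11)+5 = -6
k=2,p=2: even sum, total = (-6)+4 = -2
k=2,p=3: odd sum, total = (-2)-3 = -5
k=2,p=4: even sum, total = (-5)+8 = 3
k=2,p=5: odd sum, total = 3-5 = -2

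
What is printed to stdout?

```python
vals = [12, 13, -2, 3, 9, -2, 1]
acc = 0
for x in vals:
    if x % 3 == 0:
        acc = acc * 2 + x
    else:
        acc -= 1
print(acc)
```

53

x=12: %3==0, acc = 0*2+12 = 12
x=13: not %3==0, acc = 12-1 = 11
x=-2: not %3==0, acc = 11-1 = 10
x=3: %3==0, acc = 10*2+3 = 23
x=9: %3==0, acc = 23*2+9 = 55
x=-2: not %3==0, acc = 55-1 = 54
x=1: not %3==0, acc = 54-1 = 53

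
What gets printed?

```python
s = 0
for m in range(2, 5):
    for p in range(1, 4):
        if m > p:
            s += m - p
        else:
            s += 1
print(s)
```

13

m=2,p=1: 2>1, s = 0+1 = 1
m=2,p=2: not 2>2, s = 1+1 = 2
m=2,p=3: not 2>3, s = 2+1 = 3
m=3,p=1: 3>1, s = 3+2 = 5
m=3,p=2: 3>2, s = 5+1 = 6
m=3,p=3: not 3>3, s = 6+1 = 7
m=4,p=1: 4>1, s = 7+3 = 10
m=4,p=2: 4>2, s = 10+2 = 12
m=4,p=3: 4>3, s = 12+1 = 13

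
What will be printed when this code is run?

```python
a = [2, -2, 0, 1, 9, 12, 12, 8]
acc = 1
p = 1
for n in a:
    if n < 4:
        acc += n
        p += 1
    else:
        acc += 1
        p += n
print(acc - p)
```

-40

n=2: <4, acc = 1+2 = 3; p=2
n=-2: <4, acc = 3+(-2) = 1; p=3
n=0: <4, acc = 1+0 = 1; p=4
n=1: <4, acc = 1+1 = 2; p=5
n=9: not <4, acc = 2+1 = 3; p=14
n=12: not <4, acc = 3+1 = 4; p=26
n=12: not <4, acc = 4+1 = 5; p=38
n=8: not <4, acc = 5+1 = 6; p=46
acc-p = 6-46 = -40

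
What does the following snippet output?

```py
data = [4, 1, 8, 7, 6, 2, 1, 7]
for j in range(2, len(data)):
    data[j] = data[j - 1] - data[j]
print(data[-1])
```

j=2: data[2] = 1-8 = -7 → [4, 1, -7, 7, 6, 2, 1, 7]
j=3: data[3] = (-7)-7 = -14 → [4, 1, -7, -14, 6, 2, 1, 7]
j=4: data[4] = (-14)-6 = -20 → [4, 1, -7, -14, -20, 2, 1, 7]
j=5: data[5] = (-20)-2 = -22 → [4, 1, -7, -14, -20, -22, 1, 7]
j=6: data[6] = (-22)-1 = -23 → [4, 1, -7, -14, -20, -22, -23, 7]
j=7: data[7] = (-23)-7 = -30 → [4, 1, -7, -14, -20, -22, -23, -30]

-30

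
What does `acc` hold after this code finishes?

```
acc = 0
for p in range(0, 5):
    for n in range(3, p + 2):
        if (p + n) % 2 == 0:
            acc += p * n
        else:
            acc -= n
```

p=2,n=3: odd sum, acc = 0-3 = -3
p=3,n=3: even sum, acc = (-3)+9 = 6
p=3,n=4: odd sum, acc = 6-4 = 2
p=4,n=3: odd sum, acc = 2-3 = -1
p=4,n=4: even sum, acc = (-1)+16 = 15
p=4,n=5: odd sum, acc = 15-5 = 10

10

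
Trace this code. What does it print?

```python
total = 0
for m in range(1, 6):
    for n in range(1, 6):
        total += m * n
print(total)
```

m=1,n=1: total = 0+1 = 1
m=1,n=2: total = 1+2 = 3
m=1,n=3: total = 3+3 = 6
m=1,n=4: total = 6+4 = 10
m=1,n=5: total = 10+5 = 15
m=2,n=1: total = 15+2 = 17
m=2,n=2: total = 17+4 = 21
m=2,n=3: total = 21+6 = 27
m=2,n=4: total = 27+8 = 35
m=2,n=5: total = 35+10 = 45
m=3,n=1: total = 45+3 = 48
m=3,n=2: total = 48+6 = 54
m=3,n=3: total = 54+9 = 63
m=3,n=4: total = 63+12 = 75
m=3,n=5: total = 75+15 = 90
m=4,n=1: total = 90+4 = 94
m=4,n=2: total = 94+8 = 102
m=4,n=3: total = 102+12 = 114
m=4,n=4: total = 114+16 = 130
m=4,n=5: total = 130+20 = 150
m=5,n=1: total = 150+5 = 155
m=5,n=2: total = 155+10 = 165
m=5,n=3: total = 165+15 = 180
m=5,n=4: total = 180+20 = 200
m=5,n=5: total = 200+25 = 225

225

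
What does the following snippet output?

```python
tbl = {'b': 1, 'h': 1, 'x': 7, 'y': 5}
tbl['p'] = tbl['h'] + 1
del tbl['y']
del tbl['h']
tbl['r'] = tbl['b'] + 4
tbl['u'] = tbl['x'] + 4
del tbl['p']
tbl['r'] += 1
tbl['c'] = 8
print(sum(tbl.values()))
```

tbl['p'] = tbl['h']+1 = 2 → {'b': 1, 'h': 1, 'x': 7, 'y': 5, 'p': 2}
del 'y' → {'b': 1, 'h': 1, 'x': 7, 'p': 2}
del 'h' → {'b': 1, 'x': 7, 'p': 2}
tbl['r'] = tbl['b']+4 = 5 → {'b': 1, 'x': 7, 'p': 2, 'r': 5}
tbl['u'] = tbl['x']+4 = 11 → {'b': 1, 'x': 7, 'p': 2, 'r': 5, 'u': 11}
del 'p' → {'b': 1, 'x': 7, 'r': 5, 'u': 11}
tbl['r'] = 5+1 = 6 → {'b': 1, 'x': 7, 'r': 6, 'u': 11}
tbl['c'] = 8 → {'b': 1, 'x': 7, 'r': 6, 'u': 11, 'c': 8}
sum of values = 33

33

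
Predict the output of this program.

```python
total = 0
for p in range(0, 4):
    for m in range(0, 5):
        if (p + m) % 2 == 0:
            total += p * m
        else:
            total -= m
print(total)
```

p=0,m=0: even sum, total = 0+0 = 0
p=0,m=1: odd sum, total = 0-1 = -1
p=0,m=2: even sum, total = (-1)+0 = -1
p=0,m=3: odd sum, total = (-1)-3 = -4
p=0,m=4: even sum, total = (-4)+0 = -4
p=1,m=0: odd sum, total = (-4)-0 = -4
p=1,m=1: even sum, total = (-4)+1 = -3
p=1,m=2: odd sum, total = (-3)-2 = -5
p=1,m=3: even sum, total = (-5)+3 = -2
p=1,m=4: odd sum, total = (-2)-4 = -6
p=2,m=0: even sum, total = (-6)+0 = -6
p=2,m=1: odd sum, total = (-6)-1 = -7
p=2,m=2: even sum, total = (-7)+4 = -3
p=2,m=3: odd sum, total = (-3)-3 = -6
p=2,m=4: even sum, total = (-6)+8 = 2
p=3,m=0: odd sum, total = 2-0 = 2
p=3,m=1: even sum, total = 2+3 = 5
p=3,m=2: odd sum, total = 5-2 = 3
p=3,m=3: even sum, total = 3+9 = 12
p=3,m=4: odd sum, total = 12-4 = 8

8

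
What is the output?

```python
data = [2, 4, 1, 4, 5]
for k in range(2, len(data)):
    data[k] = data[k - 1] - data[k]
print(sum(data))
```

2

k=2: data[2] = 4-1 = 3 → [2, 4, 3, 4, 5]
k=3: data[3] = 3-4 = -1 → [2, 4, 3, -1, 5]
k=4: data[4] = (-1)-5 = -6 → [2, 4, 3, -1, -6]
sum = 2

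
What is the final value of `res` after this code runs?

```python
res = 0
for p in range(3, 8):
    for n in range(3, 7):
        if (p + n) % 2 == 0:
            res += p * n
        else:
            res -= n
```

174

p=3,n=3: even sum, res = 0+9 = 9
p=3,n=4: odd sum, res = 9-4 = 5
p=3,n=5: even sum, res = 5+15 = 20
p=3,n=6: odd sum, res = 20-6 = 14
p=4,n=3: odd sum, res = 14-3 = 11
p=4,n=4: even sum, res = 11+16 = 27
p=4,n=5: odd sum, res = 27-5 = 22
p=4,n=6: even sum, res = 22+24 = 46
p=5,n=3: even sum, res = 46+15 = 61
p=5,n=4: odd sum, res = 61-4 = 57
p=5,n=5: even sum, res = 57+25 = 82
p=5,n=6: odd sum, res = 82-6 = 76
p=6,n=3: odd sum, res = 76-3 = 73
p=6,n=4: even sum, res = 73+24 = 97
p=6,n=5: odd sum, res = 97-5 = 92
p=6,n=6: even sum, res = 92+36 = 128
p=7,n=3: even sum, res = 128+21 = 149
p=7,n=4: odd sum, res = 149-4 = 145
p=7,n=5: even sum, res = 145+35 = 180
p=7,n=6: odd sum, res = 180-6 = 174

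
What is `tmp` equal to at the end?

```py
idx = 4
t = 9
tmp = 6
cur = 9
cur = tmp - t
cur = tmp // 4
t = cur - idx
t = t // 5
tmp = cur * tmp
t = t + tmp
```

cur = 6-9 = -3
cur = 6//4 = 1
t = 1-4 = -3
t = (-3)//5 = -1
tmp = 1*6 = 6
t = (-1)+6 = 5

6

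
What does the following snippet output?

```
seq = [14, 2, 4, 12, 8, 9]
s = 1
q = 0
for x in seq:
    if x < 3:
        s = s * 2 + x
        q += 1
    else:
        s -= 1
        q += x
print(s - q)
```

x=14: not <3, s = 1-1 = 0; q=14
x=2: <3, s = 0*2+2 = 2; q=15
x=4: not <3, s = 2-1 = 1; q=19
x=12: not <3, s = 1-1 = 0; q=31
x=8: not <3, s = 0-1 = -1; q=39
x=9: not <3, s = (-1)-1 = -2; q=48
s-q = (-2)-48 = -50

-50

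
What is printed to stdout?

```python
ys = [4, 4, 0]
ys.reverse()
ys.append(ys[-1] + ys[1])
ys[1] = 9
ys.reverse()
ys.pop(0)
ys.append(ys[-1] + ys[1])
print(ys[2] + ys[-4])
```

4

reverse → [0, 4, 4]
append ys[-1]+ys[1] = 4+4 = 8 → [0, 4, 4, 8]
ys[1] = 9 → [0, 9, 4, 8]
reverse → [8, 4, 9, 0]
pop(0) removes 8 → [4, 9, 0]
append ys[-1]+ys[1] = 0+9 = 9 → [4, 9, 0, 9]
ys[2]+ys[-4] = 0+4 = 4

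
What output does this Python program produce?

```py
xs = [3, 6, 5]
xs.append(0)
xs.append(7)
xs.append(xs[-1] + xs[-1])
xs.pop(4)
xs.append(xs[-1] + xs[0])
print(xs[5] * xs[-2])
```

append 0 → [3, 6, 5, 0]
append 7 → [3, 6, 5, 0, 7]
append xs[-1]+xs[-1] = 7+7 = 14 → [3, 6, 5, 0, 7, 14]
pop(4) removes 7 → [3, 6, 5, 0, 14]
append xs[-1]+xs[0] = 14+3 = 17 → [3, 6, 5, 0, 14, 17]
xs[5]*xs[-2] = 17*14 = 238

238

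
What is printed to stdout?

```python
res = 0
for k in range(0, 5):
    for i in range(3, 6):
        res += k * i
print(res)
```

k=0,i=3: res = 0+0 = 0
k=0,i=4: res = 0+0 = 0
k=0,i=5: res = 0+0 = 0
k=1,i=3: res = 0+3 = 3
k=1,i=4: res = 3+4 = 7
k=1,i=5: res = 7+5 = 12
k=2,i=3: res = 12+6 = 18
k=2,i=4: res = 18+8 = 26
k=2,i=5: res = 26+10 = 36
k=3,i=3: res = 36+9 = 45
k=3,i=4: res = 45+12 = 57
k=3,i=5: res = 57+15 = 72
k=4,i=3: res = 72+12 = 84
k=4,i=4: res = 84+16 = 100
k=4,i=5: res = 100+20 = 120

120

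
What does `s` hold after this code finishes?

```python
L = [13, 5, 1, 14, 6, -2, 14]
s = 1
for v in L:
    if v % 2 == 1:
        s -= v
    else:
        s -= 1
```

-22

v=13: odd, s = 1-13 = -12
v=5: odd, s = (-12)-5 = -17
v=1: odd, s = (-17)-1 = -18
v=14: not odd, s = (-18)-1 = -19
v=6: not odd, s = (-19)-1 = -20
v=-2: not odd, s = (-20)-1 = -21
v=14: not odd, s = (-21)-1 = -22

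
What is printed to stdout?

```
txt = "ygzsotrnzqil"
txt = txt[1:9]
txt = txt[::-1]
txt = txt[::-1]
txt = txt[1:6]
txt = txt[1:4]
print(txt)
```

slice [1:9] → 'gzsotrnz'
reverse → 'znrtoszg'
reverse → 'gzsotrnz'
slice [1:6] → 'zsotr'
slice [1:4] → 'sot'

sot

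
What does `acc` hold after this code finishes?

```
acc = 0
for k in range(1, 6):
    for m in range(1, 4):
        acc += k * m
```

90

k=1,m=1: acc = 0+1 = 1
k=1,m=2: acc = 1+2 = 3
k=1,m=3: acc = 3+3 = 6
k=2,m=1: acc = 6+2 = 8
k=2,m=2: acc = 8+4 = 12
k=2,m=3: acc = 12+6 = 18
k=3,m=1: acc = 18+3 = 21
k=3,m=2: acc = 21+6 = 27
k=3,m=3: acc = 27+9 = 36
k=4,m=1: acc = 36+4 = 40
k=4,m=2: acc = 40+8 = 48
k=4,m=3: acc = 48+12 = 60
k=5,m=1: acc = 60+5 = 65
k=5,m=2: acc = 65+10 = 75
k=5,m=3: acc = 75+15 = 90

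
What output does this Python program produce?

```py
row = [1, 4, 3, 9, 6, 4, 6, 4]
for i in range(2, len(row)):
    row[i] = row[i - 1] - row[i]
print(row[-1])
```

i=2: row[2] = 4-3 = 1 → [1, 4, 1, 9, 6, 4, 6, 4]
i=3: row[3] = 1-9 = -8 → [1, 4, 1, -8, 6, 4, 6, 4]
i=4: row[4] = (-8)-6 = -14 → [1, 4, 1, -8, -14, 4, 6, 4]
i=5: row[5] = (-14)-4 = -18 → [1, 4, 1, -8, -14, -18, 6, 4]
i=6: row[6] = (-18)-6 = -24 → [1, 4, 1, -8, -14, -18, -24, 4]
i=7: row[7] = (-24)-4 = -28 → [1, 4, 1, -8, -14, -18, -24, -28]

-28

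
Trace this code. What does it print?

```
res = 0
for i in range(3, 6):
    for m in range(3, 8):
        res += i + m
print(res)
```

i=3,m=3: res = 0+6 = 6
i=3,m=4: res = 6+7 = 13
i=3,m=5: res = 13+8 = 21
i=3,m=6: res = 21+9 = 30
i=3,m=7: res = 30+10 = 40
i=4,m=3: res = 40+7 = 47
i=4,m=4: res = 47+8 = 55
i=4,m=5: res = 55+9 = 64
i=4,m=6: res = 64+10 = 74
i=4,m=7: res = 74+11 = 85
i=5,m=3: res = 85+8 = 93
i=5,m=4: res = 93+9 = 102
i=5,m=5: res = 102+10 = 112
i=5,m=6: res = 112+11 = 123
i=5,m=7: res = 123+12 = 135

135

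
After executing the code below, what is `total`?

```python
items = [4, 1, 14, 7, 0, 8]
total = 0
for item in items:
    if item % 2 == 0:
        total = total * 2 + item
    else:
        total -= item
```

item=4: even, total = 0*2+4 = 4
item=1: not even, total = 4-1 = 3
item=14: even, total = 3*2+14 = 20
item=7: not even, total = 20-7 = 13
item=0: even, total = 13*2+0 = 26
item=8: even, total = 26*2+8 = 60

60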